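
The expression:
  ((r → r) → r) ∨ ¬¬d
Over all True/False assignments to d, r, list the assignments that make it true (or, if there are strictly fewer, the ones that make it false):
is false only for:
  d=False, r=False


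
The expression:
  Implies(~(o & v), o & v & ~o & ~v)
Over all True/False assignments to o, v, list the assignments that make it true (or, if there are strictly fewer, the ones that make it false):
is true only for:
  o=True, v=True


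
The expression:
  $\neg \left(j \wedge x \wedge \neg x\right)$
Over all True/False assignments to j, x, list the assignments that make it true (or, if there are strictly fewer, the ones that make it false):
is always true.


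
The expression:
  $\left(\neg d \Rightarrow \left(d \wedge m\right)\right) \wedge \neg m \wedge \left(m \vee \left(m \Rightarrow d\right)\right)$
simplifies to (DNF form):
$d \wedge \neg m$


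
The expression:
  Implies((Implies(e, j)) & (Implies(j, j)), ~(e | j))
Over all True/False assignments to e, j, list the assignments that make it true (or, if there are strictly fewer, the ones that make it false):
is true only for:
  e=False, j=False;
  e=True, j=False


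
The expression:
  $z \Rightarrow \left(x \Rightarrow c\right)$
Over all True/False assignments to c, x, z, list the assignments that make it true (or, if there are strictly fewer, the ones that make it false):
is false only for:
  c=False, x=True, z=True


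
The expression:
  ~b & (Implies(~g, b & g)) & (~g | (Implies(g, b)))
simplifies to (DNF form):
False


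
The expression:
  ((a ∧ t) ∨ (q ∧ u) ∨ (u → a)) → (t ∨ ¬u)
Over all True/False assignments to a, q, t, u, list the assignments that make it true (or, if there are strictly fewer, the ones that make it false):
is false only for:
  a=False, q=True, t=False, u=True;
  a=True, q=False, t=False, u=True;
  a=True, q=True, t=False, u=True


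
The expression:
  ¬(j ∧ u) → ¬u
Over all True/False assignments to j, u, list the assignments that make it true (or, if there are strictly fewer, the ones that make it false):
is false only for:
  j=False, u=True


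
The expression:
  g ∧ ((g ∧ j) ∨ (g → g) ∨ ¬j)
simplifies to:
g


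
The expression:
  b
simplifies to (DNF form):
b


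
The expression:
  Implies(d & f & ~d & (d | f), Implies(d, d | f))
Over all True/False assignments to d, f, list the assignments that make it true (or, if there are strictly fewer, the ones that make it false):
is always true.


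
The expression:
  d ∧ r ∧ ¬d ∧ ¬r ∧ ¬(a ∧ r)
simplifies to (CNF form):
False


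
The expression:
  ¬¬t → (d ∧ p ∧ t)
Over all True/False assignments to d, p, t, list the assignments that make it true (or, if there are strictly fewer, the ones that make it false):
is false only for:
  d=False, p=False, t=True;
  d=False, p=True, t=True;
  d=True, p=False, t=True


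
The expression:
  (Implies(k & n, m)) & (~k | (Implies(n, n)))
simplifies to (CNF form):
m | ~k | ~n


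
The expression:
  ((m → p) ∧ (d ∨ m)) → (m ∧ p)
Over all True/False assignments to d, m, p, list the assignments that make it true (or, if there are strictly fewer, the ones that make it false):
is false only for:
  d=True, m=False, p=False;
  d=True, m=False, p=True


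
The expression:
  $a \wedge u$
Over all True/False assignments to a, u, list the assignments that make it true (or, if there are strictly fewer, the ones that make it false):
is true only for:
  a=True, u=True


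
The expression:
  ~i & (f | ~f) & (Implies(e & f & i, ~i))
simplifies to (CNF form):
~i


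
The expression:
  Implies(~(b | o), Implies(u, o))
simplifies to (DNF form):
b | o | ~u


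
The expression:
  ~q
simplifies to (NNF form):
~q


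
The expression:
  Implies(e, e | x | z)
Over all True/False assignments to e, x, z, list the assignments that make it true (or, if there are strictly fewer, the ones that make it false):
is always true.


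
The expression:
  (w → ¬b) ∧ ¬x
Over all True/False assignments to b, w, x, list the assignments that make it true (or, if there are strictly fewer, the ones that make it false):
is true only for:
  b=False, w=False, x=False;
  b=False, w=True, x=False;
  b=True, w=False, x=False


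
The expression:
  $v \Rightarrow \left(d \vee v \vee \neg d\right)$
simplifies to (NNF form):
$\text{True}$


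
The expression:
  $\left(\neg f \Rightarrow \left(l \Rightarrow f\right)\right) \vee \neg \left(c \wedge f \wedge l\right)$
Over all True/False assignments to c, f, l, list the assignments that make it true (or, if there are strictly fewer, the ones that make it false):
is always true.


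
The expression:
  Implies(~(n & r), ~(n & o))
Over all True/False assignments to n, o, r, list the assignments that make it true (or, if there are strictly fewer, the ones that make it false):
is false only for:
  n=True, o=True, r=False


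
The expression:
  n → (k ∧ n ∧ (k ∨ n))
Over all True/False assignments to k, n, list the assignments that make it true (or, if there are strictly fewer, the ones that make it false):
is false only for:
  k=False, n=True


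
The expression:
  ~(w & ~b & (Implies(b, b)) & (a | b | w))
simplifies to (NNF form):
b | ~w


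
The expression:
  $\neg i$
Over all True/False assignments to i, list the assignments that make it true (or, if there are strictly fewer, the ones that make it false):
is true only for:
  i=False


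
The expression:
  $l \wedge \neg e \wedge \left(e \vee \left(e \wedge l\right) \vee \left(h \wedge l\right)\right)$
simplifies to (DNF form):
$h \wedge l \wedge \neg e$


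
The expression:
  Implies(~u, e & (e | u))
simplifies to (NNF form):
e | u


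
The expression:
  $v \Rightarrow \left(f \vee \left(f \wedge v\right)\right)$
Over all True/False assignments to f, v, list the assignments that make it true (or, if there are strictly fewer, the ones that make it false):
is false only for:
  f=False, v=True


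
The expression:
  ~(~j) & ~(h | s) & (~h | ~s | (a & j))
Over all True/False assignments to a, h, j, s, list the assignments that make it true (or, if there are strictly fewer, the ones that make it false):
is true only for:
  a=False, h=False, j=True, s=False;
  a=True, h=False, j=True, s=False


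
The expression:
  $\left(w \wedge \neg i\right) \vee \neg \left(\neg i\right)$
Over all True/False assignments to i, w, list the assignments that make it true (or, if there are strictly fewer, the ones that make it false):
is false only for:
  i=False, w=False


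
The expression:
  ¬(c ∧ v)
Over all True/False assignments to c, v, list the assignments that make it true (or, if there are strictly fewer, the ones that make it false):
is false only for:
  c=True, v=True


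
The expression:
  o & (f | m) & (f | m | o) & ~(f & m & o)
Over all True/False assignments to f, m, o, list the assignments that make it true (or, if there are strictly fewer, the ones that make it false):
is true only for:
  f=False, m=True, o=True;
  f=True, m=False, o=True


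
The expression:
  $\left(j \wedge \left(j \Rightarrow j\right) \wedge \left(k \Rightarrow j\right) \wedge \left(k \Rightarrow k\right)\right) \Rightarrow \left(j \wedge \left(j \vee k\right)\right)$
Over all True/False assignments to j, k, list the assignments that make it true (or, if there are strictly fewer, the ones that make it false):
is always true.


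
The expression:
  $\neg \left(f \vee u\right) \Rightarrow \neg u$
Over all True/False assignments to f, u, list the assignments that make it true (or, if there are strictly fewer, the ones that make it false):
is always true.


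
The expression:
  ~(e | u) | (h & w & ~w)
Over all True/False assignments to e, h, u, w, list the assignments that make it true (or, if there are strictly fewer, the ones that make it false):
is true only for:
  e=False, h=False, u=False, w=False;
  e=False, h=False, u=False, w=True;
  e=False, h=True, u=False, w=False;
  e=False, h=True, u=False, w=True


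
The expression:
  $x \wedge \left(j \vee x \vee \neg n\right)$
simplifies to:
$x$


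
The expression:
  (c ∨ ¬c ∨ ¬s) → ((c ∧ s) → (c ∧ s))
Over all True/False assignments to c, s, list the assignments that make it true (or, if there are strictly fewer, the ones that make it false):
is always true.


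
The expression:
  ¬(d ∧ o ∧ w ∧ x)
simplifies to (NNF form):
¬d ∨ ¬o ∨ ¬w ∨ ¬x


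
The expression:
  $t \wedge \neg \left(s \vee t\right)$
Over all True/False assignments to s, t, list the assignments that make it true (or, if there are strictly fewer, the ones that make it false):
is never true.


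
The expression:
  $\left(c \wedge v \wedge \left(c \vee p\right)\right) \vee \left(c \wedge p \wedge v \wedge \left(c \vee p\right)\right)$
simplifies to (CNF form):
$c \wedge v$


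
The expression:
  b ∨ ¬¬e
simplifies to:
b ∨ e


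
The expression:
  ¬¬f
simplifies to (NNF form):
f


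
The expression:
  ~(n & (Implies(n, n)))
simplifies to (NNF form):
~n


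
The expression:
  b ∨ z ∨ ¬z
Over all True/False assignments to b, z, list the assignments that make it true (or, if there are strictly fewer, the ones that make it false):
is always true.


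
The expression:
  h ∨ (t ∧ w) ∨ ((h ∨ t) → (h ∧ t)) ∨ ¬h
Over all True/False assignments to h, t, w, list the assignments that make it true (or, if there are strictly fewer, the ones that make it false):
is always true.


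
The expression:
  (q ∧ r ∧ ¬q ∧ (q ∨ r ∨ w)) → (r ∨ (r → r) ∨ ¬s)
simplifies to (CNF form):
True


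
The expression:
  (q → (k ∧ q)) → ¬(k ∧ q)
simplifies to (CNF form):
¬k ∨ ¬q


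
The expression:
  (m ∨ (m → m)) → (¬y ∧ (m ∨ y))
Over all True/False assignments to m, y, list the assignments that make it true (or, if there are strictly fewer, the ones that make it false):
is true only for:
  m=True, y=False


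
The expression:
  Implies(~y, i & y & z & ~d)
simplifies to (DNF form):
y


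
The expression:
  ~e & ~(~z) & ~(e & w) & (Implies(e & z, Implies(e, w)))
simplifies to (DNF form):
z & ~e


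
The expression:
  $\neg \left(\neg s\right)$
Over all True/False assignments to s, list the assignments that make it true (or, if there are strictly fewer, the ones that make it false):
is true only for:
  s=True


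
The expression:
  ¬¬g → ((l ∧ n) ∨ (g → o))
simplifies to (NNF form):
o ∨ (l ∧ n) ∨ ¬g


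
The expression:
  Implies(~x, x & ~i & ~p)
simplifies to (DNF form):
x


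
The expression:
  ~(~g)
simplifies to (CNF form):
g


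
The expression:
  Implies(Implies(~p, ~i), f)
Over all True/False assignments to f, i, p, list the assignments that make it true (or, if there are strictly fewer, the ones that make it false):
is false only for:
  f=False, i=False, p=False;
  f=False, i=False, p=True;
  f=False, i=True, p=True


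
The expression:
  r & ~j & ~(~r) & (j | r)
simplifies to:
r & ~j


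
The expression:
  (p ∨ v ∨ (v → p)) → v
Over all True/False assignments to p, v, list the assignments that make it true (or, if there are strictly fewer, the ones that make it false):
is true only for:
  p=False, v=True;
  p=True, v=True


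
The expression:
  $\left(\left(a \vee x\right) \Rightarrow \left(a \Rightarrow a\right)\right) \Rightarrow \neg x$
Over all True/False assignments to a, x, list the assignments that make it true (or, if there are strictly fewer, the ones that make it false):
is true only for:
  a=False, x=False;
  a=True, x=False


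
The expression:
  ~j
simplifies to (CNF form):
~j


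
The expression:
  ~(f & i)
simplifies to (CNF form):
~f | ~i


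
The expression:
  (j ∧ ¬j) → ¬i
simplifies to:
True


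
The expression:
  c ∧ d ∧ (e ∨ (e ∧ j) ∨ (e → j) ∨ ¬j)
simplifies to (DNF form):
c ∧ d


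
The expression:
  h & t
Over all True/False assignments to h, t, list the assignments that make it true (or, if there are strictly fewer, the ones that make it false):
is true only for:
  h=True, t=True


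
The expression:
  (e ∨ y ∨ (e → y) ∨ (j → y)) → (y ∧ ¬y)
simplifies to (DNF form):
False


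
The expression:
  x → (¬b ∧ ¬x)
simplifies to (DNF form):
¬x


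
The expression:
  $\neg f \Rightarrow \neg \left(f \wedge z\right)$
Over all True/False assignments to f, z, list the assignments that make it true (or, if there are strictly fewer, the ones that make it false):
is always true.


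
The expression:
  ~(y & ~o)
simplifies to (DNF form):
o | ~y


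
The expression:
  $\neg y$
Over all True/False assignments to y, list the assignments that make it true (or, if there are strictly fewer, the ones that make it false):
is true only for:
  y=False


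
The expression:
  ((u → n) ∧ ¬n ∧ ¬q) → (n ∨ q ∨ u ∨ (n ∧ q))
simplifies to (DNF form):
n ∨ q ∨ u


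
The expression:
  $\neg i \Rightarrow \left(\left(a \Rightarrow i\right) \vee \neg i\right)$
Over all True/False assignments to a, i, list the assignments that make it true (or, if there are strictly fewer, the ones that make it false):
is always true.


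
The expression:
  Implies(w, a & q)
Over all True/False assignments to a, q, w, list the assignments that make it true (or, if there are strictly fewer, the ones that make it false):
is false only for:
  a=False, q=False, w=True;
  a=False, q=True, w=True;
  a=True, q=False, w=True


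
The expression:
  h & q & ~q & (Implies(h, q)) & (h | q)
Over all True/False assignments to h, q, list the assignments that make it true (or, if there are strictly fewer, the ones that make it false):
is never true.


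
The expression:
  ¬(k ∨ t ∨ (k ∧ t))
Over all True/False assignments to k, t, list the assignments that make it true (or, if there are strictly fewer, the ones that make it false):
is true only for:
  k=False, t=False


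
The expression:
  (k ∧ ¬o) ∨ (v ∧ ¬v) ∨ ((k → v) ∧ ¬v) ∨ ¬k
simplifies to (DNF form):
¬k ∨ ¬o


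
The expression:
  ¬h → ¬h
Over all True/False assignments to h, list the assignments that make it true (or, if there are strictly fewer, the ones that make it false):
is always true.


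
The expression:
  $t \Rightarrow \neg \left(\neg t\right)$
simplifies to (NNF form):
$\text{True}$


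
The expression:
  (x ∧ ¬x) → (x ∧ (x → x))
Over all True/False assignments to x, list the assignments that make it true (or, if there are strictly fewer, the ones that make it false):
is always true.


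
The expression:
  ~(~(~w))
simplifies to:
~w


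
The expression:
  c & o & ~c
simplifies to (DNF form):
False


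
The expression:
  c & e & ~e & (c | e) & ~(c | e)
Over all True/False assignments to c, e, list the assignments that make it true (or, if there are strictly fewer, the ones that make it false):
is never true.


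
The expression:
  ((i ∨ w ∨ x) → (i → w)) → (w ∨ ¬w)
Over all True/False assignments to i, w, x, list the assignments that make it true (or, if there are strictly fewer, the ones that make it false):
is always true.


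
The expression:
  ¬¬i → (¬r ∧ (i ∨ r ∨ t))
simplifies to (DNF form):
¬i ∨ ¬r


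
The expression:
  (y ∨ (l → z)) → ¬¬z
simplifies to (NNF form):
z ∨ (l ∧ ¬y)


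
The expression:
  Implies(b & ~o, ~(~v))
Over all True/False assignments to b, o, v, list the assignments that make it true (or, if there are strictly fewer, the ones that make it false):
is false only for:
  b=True, o=False, v=False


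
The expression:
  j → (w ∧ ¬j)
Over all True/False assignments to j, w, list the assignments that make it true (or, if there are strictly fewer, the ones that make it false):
is true only for:
  j=False, w=False;
  j=False, w=True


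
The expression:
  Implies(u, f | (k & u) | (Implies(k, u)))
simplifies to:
True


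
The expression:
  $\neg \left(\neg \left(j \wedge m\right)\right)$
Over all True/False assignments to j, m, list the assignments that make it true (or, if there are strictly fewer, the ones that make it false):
is true only for:
  j=True, m=True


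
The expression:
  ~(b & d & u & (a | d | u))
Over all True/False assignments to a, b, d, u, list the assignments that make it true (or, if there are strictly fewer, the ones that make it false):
is false only for:
  a=False, b=True, d=True, u=True;
  a=True, b=True, d=True, u=True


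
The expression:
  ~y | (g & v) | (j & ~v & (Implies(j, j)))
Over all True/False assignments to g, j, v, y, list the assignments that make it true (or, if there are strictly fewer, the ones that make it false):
is false only for:
  g=False, j=False, v=False, y=True;
  g=False, j=False, v=True, y=True;
  g=False, j=True, v=True, y=True;
  g=True, j=False, v=False, y=True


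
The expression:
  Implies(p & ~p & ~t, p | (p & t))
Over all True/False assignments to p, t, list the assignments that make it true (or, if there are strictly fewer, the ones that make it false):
is always true.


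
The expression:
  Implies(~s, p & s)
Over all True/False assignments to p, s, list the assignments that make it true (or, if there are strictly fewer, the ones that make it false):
is true only for:
  p=False, s=True;
  p=True, s=True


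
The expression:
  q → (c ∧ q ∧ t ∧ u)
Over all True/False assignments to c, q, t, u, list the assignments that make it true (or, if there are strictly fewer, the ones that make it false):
is false only for:
  c=False, q=True, t=False, u=False;
  c=False, q=True, t=False, u=True;
  c=False, q=True, t=True, u=False;
  c=False, q=True, t=True, u=True;
  c=True, q=True, t=False, u=False;
  c=True, q=True, t=False, u=True;
  c=True, q=True, t=True, u=False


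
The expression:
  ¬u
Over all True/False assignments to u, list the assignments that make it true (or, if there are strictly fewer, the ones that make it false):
is true only for:
  u=False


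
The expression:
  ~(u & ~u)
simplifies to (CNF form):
True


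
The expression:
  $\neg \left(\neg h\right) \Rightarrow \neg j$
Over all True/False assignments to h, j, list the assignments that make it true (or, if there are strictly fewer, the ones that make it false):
is false only for:
  h=True, j=True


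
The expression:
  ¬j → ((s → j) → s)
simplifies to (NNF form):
j ∨ s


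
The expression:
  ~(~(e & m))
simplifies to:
e & m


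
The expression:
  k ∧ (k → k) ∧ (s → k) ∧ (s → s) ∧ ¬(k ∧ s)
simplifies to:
k ∧ ¬s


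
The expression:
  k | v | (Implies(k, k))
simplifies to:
True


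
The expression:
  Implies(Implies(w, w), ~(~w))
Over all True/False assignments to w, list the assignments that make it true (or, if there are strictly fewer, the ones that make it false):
is true only for:
  w=True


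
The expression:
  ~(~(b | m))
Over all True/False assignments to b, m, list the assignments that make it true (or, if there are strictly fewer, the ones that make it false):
is false only for:
  b=False, m=False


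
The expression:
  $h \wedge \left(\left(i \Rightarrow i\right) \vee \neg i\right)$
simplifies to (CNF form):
$h$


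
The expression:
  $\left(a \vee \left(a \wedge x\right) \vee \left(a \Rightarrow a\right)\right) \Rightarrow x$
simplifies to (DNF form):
$x$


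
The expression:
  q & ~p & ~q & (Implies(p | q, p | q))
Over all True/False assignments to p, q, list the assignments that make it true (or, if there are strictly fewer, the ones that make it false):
is never true.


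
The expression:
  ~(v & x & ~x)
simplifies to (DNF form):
True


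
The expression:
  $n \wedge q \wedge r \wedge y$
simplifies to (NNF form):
$n \wedge q \wedge r \wedge y$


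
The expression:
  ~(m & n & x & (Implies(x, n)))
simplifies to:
~m | ~n | ~x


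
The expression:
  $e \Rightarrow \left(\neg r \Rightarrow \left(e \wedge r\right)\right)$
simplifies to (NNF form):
$r \vee \neg e$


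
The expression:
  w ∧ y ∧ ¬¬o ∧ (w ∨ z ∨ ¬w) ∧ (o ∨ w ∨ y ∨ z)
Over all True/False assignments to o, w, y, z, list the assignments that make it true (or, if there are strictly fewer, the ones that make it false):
is true only for:
  o=True, w=True, y=True, z=False;
  o=True, w=True, y=True, z=True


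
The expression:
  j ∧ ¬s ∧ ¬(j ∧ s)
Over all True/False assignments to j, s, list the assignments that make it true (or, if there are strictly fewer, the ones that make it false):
is true only for:
  j=True, s=False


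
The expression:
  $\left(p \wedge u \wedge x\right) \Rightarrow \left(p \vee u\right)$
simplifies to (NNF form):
$\text{True}$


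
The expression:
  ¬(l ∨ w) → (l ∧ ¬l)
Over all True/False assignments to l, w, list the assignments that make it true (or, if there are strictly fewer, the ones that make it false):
is false only for:
  l=False, w=False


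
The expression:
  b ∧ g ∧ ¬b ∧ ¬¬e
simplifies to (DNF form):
False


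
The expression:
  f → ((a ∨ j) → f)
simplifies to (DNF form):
True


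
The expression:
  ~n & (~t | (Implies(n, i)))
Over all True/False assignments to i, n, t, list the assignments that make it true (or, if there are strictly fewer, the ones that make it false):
is true only for:
  i=False, n=False, t=False;
  i=False, n=False, t=True;
  i=True, n=False, t=False;
  i=True, n=False, t=True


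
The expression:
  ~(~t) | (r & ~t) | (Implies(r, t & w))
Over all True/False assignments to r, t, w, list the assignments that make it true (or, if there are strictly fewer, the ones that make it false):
is always true.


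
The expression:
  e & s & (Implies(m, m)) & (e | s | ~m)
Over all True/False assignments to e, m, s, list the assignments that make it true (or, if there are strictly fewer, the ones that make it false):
is true only for:
  e=True, m=False, s=True;
  e=True, m=True, s=True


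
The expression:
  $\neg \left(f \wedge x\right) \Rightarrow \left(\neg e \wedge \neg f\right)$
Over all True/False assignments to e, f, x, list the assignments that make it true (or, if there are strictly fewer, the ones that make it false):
is true only for:
  e=False, f=False, x=False;
  e=False, f=False, x=True;
  e=False, f=True, x=True;
  e=True, f=True, x=True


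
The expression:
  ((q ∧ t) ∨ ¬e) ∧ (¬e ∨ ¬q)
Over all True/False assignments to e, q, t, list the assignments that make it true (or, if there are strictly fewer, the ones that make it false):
is true only for:
  e=False, q=False, t=False;
  e=False, q=False, t=True;
  e=False, q=True, t=False;
  e=False, q=True, t=True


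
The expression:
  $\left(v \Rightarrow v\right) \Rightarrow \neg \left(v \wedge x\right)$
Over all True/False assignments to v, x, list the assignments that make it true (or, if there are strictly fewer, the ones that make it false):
is false only for:
  v=True, x=True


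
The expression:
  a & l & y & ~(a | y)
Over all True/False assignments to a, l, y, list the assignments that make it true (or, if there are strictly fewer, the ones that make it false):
is never true.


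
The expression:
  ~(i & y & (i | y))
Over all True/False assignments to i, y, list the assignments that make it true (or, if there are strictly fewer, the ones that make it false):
is false only for:
  i=True, y=True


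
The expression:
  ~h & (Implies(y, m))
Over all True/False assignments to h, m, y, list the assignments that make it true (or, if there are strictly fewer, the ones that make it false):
is true only for:
  h=False, m=False, y=False;
  h=False, m=True, y=False;
  h=False, m=True, y=True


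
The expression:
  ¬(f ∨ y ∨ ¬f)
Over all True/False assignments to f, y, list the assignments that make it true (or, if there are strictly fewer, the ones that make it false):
is never true.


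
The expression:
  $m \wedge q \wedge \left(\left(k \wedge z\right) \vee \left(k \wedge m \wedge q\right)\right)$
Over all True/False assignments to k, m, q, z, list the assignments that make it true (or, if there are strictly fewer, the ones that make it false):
is true only for:
  k=True, m=True, q=True, z=False;
  k=True, m=True, q=True, z=True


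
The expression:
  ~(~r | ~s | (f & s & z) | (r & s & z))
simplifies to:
r & s & ~z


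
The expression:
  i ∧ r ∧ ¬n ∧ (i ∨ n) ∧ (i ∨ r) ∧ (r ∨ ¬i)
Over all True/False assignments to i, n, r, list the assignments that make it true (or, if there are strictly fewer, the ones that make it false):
is true only for:
  i=True, n=False, r=True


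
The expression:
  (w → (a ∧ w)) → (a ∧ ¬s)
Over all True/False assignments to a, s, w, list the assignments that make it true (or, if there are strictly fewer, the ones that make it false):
is true only for:
  a=False, s=False, w=True;
  a=False, s=True, w=True;
  a=True, s=False, w=False;
  a=True, s=False, w=True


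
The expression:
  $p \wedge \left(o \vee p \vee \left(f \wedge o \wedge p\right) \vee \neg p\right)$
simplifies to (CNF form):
$p$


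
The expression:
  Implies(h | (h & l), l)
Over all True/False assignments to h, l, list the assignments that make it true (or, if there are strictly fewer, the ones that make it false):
is false only for:
  h=True, l=False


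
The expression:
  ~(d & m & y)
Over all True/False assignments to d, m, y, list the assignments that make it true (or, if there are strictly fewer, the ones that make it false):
is false only for:
  d=True, m=True, y=True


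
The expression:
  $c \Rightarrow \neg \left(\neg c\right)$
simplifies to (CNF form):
$\text{True}$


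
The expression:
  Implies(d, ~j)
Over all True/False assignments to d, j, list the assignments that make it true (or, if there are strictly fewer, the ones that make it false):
is false only for:
  d=True, j=True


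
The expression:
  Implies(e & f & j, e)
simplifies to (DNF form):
True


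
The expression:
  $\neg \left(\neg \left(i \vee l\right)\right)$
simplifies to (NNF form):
$i \vee l$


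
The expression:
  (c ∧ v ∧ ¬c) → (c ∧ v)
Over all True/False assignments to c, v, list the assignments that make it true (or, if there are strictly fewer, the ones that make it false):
is always true.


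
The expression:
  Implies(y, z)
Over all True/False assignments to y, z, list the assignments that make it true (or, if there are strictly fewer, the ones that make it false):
is false only for:
  y=True, z=False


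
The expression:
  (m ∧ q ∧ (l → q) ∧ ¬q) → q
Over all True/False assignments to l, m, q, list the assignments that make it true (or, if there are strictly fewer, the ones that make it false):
is always true.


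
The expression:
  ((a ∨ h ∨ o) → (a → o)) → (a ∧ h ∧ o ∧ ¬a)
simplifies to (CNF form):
a ∧ ¬o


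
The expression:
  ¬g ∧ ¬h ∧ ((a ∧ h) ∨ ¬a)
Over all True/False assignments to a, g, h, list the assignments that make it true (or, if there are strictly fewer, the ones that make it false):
is true only for:
  a=False, g=False, h=False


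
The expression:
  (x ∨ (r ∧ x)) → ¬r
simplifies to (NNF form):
¬r ∨ ¬x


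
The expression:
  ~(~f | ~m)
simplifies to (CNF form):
f & m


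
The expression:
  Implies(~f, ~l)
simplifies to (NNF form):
f | ~l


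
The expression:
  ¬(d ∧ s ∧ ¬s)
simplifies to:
True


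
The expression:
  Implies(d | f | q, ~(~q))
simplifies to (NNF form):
q | (~d & ~f)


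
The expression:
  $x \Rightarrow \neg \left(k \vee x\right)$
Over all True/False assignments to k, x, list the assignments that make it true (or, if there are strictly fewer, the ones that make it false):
is true only for:
  k=False, x=False;
  k=True, x=False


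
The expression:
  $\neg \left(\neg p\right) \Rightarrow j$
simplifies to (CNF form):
$j \vee \neg p$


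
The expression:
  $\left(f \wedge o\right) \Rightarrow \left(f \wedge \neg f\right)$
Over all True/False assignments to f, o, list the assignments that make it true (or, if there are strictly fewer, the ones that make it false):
is false only for:
  f=True, o=True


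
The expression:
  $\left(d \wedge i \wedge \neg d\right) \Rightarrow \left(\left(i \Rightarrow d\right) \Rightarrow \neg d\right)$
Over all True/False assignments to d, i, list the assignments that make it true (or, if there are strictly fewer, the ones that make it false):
is always true.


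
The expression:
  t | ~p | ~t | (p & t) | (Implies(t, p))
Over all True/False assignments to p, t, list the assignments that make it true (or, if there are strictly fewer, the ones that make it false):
is always true.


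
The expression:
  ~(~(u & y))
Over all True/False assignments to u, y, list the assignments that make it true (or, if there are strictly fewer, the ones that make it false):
is true only for:
  u=True, y=True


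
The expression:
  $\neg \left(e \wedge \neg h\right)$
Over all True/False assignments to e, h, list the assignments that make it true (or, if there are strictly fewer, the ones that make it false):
is false only for:
  e=True, h=False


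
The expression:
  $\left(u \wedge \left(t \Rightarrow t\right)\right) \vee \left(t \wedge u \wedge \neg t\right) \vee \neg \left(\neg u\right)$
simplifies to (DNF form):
$u$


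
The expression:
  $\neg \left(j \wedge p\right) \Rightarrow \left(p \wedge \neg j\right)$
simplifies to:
$p$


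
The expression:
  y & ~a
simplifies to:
y & ~a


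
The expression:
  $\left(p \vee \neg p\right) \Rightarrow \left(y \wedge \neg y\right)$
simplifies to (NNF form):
$\text{False}$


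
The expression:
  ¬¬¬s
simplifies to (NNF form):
¬s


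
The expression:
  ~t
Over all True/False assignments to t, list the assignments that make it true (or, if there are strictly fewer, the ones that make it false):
is true only for:
  t=False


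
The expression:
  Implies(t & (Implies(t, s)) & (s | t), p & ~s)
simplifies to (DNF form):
~s | ~t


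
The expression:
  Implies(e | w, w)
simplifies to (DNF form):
w | ~e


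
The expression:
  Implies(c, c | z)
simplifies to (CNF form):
True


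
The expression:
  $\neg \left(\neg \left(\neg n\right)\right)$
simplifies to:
$\neg n$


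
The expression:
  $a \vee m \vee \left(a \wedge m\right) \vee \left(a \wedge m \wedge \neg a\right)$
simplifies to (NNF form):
$a \vee m$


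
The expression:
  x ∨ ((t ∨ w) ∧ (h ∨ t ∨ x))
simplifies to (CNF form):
(h ∨ t ∨ x) ∧ (t ∨ w ∨ x)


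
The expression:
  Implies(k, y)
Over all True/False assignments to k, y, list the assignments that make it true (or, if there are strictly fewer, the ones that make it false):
is false only for:
  k=True, y=False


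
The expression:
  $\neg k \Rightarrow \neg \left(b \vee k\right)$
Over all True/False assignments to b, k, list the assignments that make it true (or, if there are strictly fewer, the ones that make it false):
is false only for:
  b=True, k=False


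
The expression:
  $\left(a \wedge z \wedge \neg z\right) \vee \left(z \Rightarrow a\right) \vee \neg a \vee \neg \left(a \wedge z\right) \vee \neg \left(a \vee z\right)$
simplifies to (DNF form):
$\text{True}$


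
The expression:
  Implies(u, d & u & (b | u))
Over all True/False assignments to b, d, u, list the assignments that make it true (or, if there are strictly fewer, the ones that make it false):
is false only for:
  b=False, d=False, u=True;
  b=True, d=False, u=True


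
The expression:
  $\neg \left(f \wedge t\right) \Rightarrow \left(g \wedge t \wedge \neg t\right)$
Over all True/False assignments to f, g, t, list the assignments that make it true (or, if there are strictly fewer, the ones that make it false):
is true only for:
  f=True, g=False, t=True;
  f=True, g=True, t=True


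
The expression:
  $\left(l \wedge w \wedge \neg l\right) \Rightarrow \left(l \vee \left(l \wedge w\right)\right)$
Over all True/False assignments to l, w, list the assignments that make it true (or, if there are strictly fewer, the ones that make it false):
is always true.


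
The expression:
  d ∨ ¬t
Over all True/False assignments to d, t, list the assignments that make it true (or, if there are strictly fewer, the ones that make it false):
is false only for:
  d=False, t=True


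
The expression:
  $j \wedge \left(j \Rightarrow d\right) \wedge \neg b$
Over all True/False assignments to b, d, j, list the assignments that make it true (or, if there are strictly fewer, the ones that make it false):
is true only for:
  b=False, d=True, j=True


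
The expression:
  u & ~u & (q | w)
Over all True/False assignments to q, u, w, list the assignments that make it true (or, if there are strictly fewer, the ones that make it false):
is never true.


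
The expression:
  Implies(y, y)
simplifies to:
True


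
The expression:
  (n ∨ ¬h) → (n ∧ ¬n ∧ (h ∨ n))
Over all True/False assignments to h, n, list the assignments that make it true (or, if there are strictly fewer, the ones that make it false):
is true only for:
  h=True, n=False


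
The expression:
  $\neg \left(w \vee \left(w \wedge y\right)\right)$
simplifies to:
$\neg w$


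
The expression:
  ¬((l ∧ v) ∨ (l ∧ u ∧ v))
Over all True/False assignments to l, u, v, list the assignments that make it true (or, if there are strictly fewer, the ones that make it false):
is false only for:
  l=True, u=False, v=True;
  l=True, u=True, v=True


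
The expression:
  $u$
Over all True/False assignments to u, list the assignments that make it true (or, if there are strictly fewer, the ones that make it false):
is true only for:
  u=True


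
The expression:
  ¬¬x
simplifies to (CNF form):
x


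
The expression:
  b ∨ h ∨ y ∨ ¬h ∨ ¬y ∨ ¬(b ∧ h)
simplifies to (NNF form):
True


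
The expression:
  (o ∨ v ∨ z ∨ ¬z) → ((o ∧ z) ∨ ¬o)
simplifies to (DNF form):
z ∨ ¬o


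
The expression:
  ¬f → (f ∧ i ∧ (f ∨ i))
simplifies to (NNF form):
f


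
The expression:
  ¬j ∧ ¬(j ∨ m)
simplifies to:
¬j ∧ ¬m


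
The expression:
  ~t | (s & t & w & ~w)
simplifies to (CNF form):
~t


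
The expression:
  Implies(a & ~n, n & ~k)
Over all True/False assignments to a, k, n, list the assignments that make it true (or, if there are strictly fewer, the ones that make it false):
is false only for:
  a=True, k=False, n=False;
  a=True, k=True, n=False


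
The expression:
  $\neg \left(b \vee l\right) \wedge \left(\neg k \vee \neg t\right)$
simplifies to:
$\neg b \wedge \neg l \wedge \left(\neg k \vee \neg t\right)$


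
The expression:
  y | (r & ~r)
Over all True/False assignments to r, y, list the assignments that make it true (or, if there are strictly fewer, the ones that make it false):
is true only for:
  r=False, y=True;
  r=True, y=True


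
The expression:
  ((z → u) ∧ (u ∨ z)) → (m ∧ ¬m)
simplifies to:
¬u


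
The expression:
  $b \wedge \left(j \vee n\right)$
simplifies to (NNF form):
$b \wedge \left(j \vee n\right)$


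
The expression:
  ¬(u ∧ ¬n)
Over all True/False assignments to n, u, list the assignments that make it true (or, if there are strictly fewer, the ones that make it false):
is false only for:
  n=False, u=True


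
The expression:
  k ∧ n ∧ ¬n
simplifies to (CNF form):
False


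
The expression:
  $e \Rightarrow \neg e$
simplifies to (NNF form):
$\neg e$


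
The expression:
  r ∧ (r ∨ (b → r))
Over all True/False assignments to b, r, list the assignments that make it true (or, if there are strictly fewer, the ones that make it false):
is true only for:
  b=False, r=True;
  b=True, r=True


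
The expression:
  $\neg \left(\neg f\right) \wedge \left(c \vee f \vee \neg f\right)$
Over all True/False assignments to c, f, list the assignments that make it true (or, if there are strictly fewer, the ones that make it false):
is true only for:
  c=False, f=True;
  c=True, f=True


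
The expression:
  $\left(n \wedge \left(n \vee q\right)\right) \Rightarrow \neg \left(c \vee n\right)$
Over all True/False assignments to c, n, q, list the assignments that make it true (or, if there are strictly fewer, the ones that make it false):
is true only for:
  c=False, n=False, q=False;
  c=False, n=False, q=True;
  c=True, n=False, q=False;
  c=True, n=False, q=True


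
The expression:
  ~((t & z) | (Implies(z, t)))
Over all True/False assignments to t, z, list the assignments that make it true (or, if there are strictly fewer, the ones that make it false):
is true only for:
  t=False, z=True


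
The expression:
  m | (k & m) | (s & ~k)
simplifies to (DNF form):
m | (s & ~k)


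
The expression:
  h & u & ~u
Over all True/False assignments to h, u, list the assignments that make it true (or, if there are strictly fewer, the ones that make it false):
is never true.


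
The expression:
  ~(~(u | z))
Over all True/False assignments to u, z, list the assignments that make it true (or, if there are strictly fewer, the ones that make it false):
is false only for:
  u=False, z=False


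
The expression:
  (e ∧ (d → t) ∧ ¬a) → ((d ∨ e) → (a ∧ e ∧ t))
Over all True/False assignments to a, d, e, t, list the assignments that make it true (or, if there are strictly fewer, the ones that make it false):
is false only for:
  a=False, d=False, e=True, t=False;
  a=False, d=False, e=True, t=True;
  a=False, d=True, e=True, t=True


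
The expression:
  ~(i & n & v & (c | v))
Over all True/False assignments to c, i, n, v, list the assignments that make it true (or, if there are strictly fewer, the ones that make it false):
is false only for:
  c=False, i=True, n=True, v=True;
  c=True, i=True, n=True, v=True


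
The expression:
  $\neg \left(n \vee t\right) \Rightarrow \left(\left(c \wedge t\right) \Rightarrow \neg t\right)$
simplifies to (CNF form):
$\text{True}$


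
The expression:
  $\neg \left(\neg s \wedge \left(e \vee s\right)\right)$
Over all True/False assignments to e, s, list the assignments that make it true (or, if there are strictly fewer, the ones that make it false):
is false only for:
  e=True, s=False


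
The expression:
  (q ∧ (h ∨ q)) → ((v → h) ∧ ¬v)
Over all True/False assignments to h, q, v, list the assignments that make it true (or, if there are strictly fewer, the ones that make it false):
is false only for:
  h=False, q=True, v=True;
  h=True, q=True, v=True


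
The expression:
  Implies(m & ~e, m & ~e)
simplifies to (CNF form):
True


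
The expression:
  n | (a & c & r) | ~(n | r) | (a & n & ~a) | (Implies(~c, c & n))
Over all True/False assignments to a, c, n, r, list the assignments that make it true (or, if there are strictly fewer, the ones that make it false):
is false only for:
  a=False, c=False, n=False, r=True;
  a=True, c=False, n=False, r=True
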